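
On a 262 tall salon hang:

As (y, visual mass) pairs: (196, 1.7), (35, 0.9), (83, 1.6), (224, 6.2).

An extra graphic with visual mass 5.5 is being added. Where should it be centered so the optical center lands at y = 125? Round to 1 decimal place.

With the extra graphic, Σw becomes 1.7 + 0.9 + 1.6 + 6.2 + 5.5 = 15.9.
y: target moment 15.9×125 = 1987.5; current 1.7·196 + 0.9·35 + 1.6·83 + 6.2·224 = 1886.3; the extra graphic supplies 101.2, so y = 101.2/5.5 ≈ 18.40.

y ≈ 18.4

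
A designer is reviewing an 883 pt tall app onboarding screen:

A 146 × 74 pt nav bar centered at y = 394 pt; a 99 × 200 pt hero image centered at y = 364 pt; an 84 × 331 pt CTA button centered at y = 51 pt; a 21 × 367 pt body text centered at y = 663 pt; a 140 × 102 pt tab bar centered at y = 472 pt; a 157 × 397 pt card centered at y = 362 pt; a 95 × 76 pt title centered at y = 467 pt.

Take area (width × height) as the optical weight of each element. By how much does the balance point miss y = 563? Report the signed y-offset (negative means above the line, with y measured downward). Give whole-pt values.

Areas → weights: nav bar 146·74 = 10804, hero image 99·200 = 19800, CTA button 84·331 = 27804, body text 21·367 = 7707, tab bar 140·102 = 14280, card 157·397 = 62329, title 95·76 = 7220; Σw = 149944.
y-moment: 10804·394 + 19800·364 + 27804·51 + 7707·663 + 14280·472 + 62329·362 + 7220·467 = 50666719; centroid 50666719/149944 ≈ 337.90.
Difference: 337.90 − 563 ≈ -225.10.

≈ -225 pt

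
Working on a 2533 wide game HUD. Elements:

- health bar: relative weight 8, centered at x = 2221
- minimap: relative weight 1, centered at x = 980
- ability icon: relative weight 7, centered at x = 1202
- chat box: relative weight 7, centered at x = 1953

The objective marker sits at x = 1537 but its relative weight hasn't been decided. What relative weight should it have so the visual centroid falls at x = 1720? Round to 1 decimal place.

Existing Σw = 23 (8 + 1 + 7 + 7); existing moment 8·2221 + 1·980 + 7·1202 + 7·1953 = 40833.
Set Σw·x/Σw = 1720: (40833 + 1537w) = 1720·(23 + w).
Rearranging, w·(1537 − 1720) = 1720·23 − 40833 = -1273, so w ≈ -1273/-183 = 6.96.

w ≈ 7.0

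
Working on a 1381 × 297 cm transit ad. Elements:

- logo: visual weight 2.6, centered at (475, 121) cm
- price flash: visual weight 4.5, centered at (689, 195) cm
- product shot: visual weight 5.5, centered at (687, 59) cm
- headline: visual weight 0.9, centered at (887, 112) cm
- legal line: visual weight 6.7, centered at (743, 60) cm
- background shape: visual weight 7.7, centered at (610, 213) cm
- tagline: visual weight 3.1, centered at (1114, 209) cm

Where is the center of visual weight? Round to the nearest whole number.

(711, 139)

Total weight = 2.6 + 4.5 + 5.5 + 0.9 + 6.7 + 7.7 + 3.1 = 31.0.
Σw·x = 22040.8; x̄ = 22040.8/31.0 ≈ 710.99.
y: moment 4307.4 / weight 31.0 ≈ 138.95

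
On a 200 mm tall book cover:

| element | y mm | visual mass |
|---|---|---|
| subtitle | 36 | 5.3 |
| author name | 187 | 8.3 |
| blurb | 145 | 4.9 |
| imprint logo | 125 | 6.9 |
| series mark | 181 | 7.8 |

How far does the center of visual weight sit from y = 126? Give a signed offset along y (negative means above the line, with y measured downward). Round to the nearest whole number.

Total weight = 5.3 + 8.3 + 4.9 + 6.9 + 7.8 = 33.2.
y: (5.3·36 + 8.3·187 + 4.9·145 + 6.9·125 + 7.8·181) / 33.2 = 4727.7 / 33.2 ≈ 142.40
Offset from y = 126: 142.40 − 126 ≈ 16.40.

≈ 16 mm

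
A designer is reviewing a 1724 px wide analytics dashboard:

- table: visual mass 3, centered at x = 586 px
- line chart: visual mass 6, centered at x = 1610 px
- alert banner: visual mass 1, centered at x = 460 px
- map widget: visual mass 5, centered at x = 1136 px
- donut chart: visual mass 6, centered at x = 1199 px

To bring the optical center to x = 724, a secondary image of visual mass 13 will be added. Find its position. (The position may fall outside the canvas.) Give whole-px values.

After adding the secondary image, total weight = 3 + 6 + 1 + 5 + 6 + 13 = 34.
x: need Σw·x = 34·724 = 24616. Existing = 3·586 + 6·1610 + 1·460 + 5·1136 + 6·1199 = 24752. Remainder -136 / 13 ≈ -10.46.

x ≈ -10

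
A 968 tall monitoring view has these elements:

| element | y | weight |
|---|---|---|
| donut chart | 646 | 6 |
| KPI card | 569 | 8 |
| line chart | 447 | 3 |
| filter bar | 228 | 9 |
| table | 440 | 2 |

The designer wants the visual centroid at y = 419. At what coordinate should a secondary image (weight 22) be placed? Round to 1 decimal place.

After adding the secondary image, total weight = 6 + 8 + 3 + 9 + 2 + 22 = 50.
y: target moment 50×419 = 20950; current 6·646 + 8·569 + 3·447 + 9·228 + 2·440 = 12701; the secondary image supplies 8249, so y = 8249/22 ≈ 374.95.

y ≈ 375.0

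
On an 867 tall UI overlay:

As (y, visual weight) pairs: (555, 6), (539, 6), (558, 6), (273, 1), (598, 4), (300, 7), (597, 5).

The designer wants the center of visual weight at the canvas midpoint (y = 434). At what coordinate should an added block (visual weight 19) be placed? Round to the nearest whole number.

After adding the added block, total weight = 6 + 6 + 6 + 1 + 4 + 7 + 5 + 19 = 54.
Along y: (17662 + 19·y) / 54 = 434 (existing moment 6·555 + 6·539 + 6·558 + 1·273 + 4·598 + 7·300 + 5·597 = 17662) ⇒ y = (23436 − 17662) / 19 ≈ 303.89.

y ≈ 304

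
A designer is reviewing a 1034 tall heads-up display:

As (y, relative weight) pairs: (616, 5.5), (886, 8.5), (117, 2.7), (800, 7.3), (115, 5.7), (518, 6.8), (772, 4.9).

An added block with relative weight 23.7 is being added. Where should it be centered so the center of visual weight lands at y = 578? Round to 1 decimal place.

y ≈ 531.3

After adding the added block, total weight = 5.5 + 8.5 + 2.7 + 7.3 + 5.7 + 6.8 + 4.9 + 23.7 = 65.1.
y: target moment 65.1×578 = 37627.8; current 5.5·616 + 8.5·886 + 2.7·117 + 7.3·800 + 5.7·115 + 6.8·518 + 4.9·772 = 25035.6; the added block supplies 12592.2, so y = 12592.2/23.7 ≈ 531.32.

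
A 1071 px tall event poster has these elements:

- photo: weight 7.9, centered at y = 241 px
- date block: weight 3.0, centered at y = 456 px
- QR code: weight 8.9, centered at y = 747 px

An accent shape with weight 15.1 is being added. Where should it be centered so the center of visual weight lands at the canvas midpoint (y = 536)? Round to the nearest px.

y ≈ 582

New total weight: (7.9 + 3.0 + 8.9) + 15.1 = 34.9.
Along y: (9920.2 + 15.1·y) / 34.9 = 536 (existing moment 7.9·241 + 3.0·456 + 8.9·747 = 9920.2) ⇒ y = (18706.4 − 9920.2) / 15.1 ≈ 581.87.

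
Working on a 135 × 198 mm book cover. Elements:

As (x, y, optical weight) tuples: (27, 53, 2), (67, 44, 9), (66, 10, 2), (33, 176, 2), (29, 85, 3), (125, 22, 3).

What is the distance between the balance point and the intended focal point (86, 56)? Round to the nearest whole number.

Total weight = 2 + 9 + 2 + 2 + 3 + 3 = 21.
Σw·x = 1317; x̄ = 1317/21 ≈ 62.71.
y: moment 1195 / weight 21 ≈ 56.90
Relative to (86, 56): Δ = (-23.29, 0.90); |Δ| = √(-23.29² + 0.90²) ≈ 23.30.

≈ 23 mm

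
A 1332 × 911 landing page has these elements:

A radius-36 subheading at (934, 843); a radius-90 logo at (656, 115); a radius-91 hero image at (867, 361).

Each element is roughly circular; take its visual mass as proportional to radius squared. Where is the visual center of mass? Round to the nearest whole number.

Weights ∝ r²: subheading 36² = 1296, logo 90² = 8100, hero image 91² = 8281; Σw = 17677.
x-moment: 1296·934 + 8100·656 + 8281·867 = 13703691; centroid 13703691/17677 ≈ 775.23.
y-moment: 1296·843 + 8100·115 + 8281·361 = 5013469; centroid 5013469/17677 ≈ 283.62.

(775, 284)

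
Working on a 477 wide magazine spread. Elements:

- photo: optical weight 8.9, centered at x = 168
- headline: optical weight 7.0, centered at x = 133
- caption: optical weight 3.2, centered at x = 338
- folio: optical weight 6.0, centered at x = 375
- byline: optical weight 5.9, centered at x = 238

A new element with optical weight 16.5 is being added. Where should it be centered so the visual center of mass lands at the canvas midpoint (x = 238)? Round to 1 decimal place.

After adding the new element, total weight = 8.9 + 7.0 + 3.2 + 6.0 + 5.9 + 16.5 = 47.5.
x: target moment 47.5×238 = 11305.0; current 8.9·168 + 7.0·133 + 3.2·338 + 6.0·375 + 5.9·238 = 7162.0; the new element supplies 4143.0, so x = 4143.0/16.5 ≈ 251.09.

x ≈ 251.1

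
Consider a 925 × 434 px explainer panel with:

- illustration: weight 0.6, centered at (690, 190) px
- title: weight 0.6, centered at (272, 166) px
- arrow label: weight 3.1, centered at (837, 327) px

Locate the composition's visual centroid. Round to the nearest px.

Total weight = 0.6 + 0.6 + 3.1 = 4.3.
x-moment: 0.6·690 + 0.6·272 + 3.1·837 = 3171.9; centroid 3171.9/4.3 ≈ 737.65.
y-moment: 0.6·190 + 0.6·166 + 3.1·327 = 1227.3; centroid 1227.3/4.3 ≈ 285.42.

(738, 285)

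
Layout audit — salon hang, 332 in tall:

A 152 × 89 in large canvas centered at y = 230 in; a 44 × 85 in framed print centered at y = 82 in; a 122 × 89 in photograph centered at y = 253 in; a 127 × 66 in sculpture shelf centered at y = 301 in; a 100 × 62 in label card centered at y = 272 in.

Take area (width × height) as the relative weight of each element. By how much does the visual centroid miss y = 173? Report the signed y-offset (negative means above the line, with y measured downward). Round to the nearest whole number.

Taking area as weight: large canvas 152·89 = 13528, framed print 44·85 = 3740, photograph 122·89 = 10858, sculpture shelf 127·66 = 8382, label card 100·62 = 6200. Sum 42708.
y: (13528·230 + 3740·82 + 10858·253 + 8382·301 + 6200·272) / 42708 = 10374576 / 42708 ≈ 242.92
Difference: 242.92 − 173 ≈ 69.92.

≈ 70 in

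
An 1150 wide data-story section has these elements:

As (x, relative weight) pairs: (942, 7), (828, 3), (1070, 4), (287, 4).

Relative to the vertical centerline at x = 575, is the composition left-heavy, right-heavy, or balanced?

right-heavy

Weights sum to 7 + 3 + 4 + 4 = 18.
x: (7·942 + 3·828 + 4·1070 + 4·287) / 18 = 14506 / 18 ≈ 805.89
Since 805.9 is right of 575, the composition reads right-heavy.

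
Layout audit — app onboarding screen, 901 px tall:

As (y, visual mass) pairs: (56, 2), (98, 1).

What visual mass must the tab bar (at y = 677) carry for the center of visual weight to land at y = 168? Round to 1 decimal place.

Known weights sum to 2 + 1 = 3; their moment is 2·56 + 1·98 = 210.
For the centroid to hit 168: (210 + w·677) / (3 + w) = 168.
So w = (168·3 − 210)/(677 − 168) = 294/509 ≈ 0.58.

w ≈ 0.6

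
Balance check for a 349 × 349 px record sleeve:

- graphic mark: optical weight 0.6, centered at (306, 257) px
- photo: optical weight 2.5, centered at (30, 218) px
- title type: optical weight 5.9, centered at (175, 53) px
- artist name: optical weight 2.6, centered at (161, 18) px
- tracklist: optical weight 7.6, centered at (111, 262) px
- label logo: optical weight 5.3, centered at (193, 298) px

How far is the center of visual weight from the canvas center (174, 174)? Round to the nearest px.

Σw = 0.6 + 2.5 + 5.9 + 2.6 + 7.6 + 5.3 = 24.5.
Σw·x = 0.6·306 + 2.5·30 + 5.9·175 + 2.6·161 + 7.6·111 + 5.3·193 = 3576.2, so x̄ = 3576.2/24.5 ≈ 145.97.
Σw·y = 0.6·257 + 2.5·218 + 5.9·53 + 2.6·18 + 7.6·262 + 5.3·298 = 4629.3, so ȳ = 4629.3/24.5 ≈ 188.95.
Relative to (174, 174): Δ = (-28.03, 14.95); |Δ| = √(-28.03² + 14.95²) ≈ 31.77.

≈ 32 px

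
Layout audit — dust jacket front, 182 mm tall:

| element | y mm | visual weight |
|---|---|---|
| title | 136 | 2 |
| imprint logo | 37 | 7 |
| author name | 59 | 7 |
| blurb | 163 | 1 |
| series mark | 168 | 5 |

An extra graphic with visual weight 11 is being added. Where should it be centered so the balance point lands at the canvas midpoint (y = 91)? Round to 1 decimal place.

y ≈ 96.0

After adding the extra graphic, total weight = 2 + 7 + 7 + 1 + 5 + 11 = 33.
Along y: (1947 + 11·y) / 33 = 91 (existing moment 2·136 + 7·37 + 7·59 + 1·163 + 5·168 = 1947) ⇒ y = (3003 − 1947) / 11 ≈ 96.00.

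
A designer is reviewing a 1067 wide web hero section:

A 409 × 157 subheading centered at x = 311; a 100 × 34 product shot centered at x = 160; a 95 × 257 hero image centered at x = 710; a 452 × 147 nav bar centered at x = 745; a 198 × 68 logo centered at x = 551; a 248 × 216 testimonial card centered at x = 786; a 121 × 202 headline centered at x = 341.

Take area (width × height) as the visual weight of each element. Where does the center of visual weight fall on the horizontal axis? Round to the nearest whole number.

x ≈ 581

Areas → weights: subheading 409·157 = 64213, product shot 100·34 = 3400, hero image 95·257 = 24415, nav bar 452·147 = 66444, logo 198·68 = 13464, testimonial card 248·216 = 53568, headline 121·202 = 24442; Σw = 249946.
x: (64213·311 + 3400·160 + 24415·710 + 66444·745 + 13464·551 + 53568·786 + 24442·341) / 249946 = 145207507 / 249946 ≈ 580.96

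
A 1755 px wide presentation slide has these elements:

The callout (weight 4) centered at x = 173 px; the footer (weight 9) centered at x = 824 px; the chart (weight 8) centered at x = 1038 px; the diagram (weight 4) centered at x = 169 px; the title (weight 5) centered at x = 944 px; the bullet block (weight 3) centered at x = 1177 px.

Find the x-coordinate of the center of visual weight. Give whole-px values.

Weights sum to 4 + 9 + 8 + 4 + 5 + 3 = 33.
x-moment: 4·173 + 9·824 + 8·1038 + 4·169 + 5·944 + 3·1177 = 25339; centroid 25339/33 ≈ 767.85.

x ≈ 768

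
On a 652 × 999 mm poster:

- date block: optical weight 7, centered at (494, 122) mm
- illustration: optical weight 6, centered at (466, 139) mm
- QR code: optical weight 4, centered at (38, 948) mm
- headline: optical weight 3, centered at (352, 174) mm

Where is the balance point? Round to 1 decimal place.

Weights sum to 7 + 6 + 4 + 3 = 20.
x-moment: 7·494 + 6·466 + 4·38 + 3·352 = 7462; centroid 7462/20 ≈ 373.10.
y-moment: 7·122 + 6·139 + 4·948 + 3·174 = 6002; centroid 6002/20 ≈ 300.10.

(373.1, 300.1)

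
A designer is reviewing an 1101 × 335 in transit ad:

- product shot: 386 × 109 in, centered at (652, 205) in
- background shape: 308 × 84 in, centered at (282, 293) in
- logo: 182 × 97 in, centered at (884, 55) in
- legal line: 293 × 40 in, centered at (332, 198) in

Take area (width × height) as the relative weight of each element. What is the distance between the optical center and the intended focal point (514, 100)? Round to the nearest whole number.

Areas → weights: product shot 386·109 = 42074, background shape 308·84 = 25872, logo 182·97 = 17654, legal line 293·40 = 11720; Σw = 97320.
Σw·x = 42074·652 + 25872·282 + 17654·884 + 11720·332 = 54225328, so x̄ = 54225328/97320 ≈ 557.19.
Σw·y = 42074·205 + 25872·293 + 17654·55 + 11720·198 = 19497196, so ȳ = 19497196/97320 ≈ 200.34.
Offset from (514, 100): Δx ≈ 43.19, Δy ≈ 100.34; distance = √(Δx² + Δy²) ≈ 109.24.

≈ 109 in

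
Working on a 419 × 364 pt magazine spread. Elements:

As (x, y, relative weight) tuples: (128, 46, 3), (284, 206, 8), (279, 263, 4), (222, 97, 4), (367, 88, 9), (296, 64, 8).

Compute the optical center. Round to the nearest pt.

(287, 126)

Total weight = 3 + 8 + 4 + 4 + 9 + 8 = 36.
Σw·x = 3·128 + 8·284 + 4·279 + 4·222 + 9·367 + 8·296 = 10331, so x̄ = 10331/36 ≈ 286.97.
Σw·y = 3·46 + 8·206 + 4·263 + 4·97 + 9·88 + 8·64 = 4530, so ȳ = 4530/36 ≈ 125.83.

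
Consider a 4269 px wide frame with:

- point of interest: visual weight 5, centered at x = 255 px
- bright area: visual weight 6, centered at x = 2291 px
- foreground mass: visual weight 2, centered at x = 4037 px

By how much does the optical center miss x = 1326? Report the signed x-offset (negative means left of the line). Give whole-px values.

Σw = 5 + 6 + 2 = 13.
x-moment: 5·255 + 6·2291 + 2·4037 = 23095; centroid 23095/13 ≈ 1776.54.
Offset from x = 1326: 1776.54 − 1326 ≈ 450.54.

≈ 451 px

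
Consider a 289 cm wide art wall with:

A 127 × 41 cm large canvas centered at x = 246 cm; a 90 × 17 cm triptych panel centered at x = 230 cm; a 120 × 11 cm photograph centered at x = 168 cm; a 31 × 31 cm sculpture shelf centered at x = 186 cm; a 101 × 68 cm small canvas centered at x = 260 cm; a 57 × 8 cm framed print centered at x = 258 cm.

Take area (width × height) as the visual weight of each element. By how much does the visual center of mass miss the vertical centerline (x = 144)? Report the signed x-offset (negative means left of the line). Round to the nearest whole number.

Taking area as weight: large canvas 127·41 = 5207, triptych panel 90·17 = 1530, photograph 120·11 = 1320, sculpture shelf 31·31 = 961, small canvas 101·68 = 6868, framed print 57·8 = 456. Sum 16342.
x: moment 3936656 / weight 16342 ≈ 240.89
Difference: 240.89 − 144 ≈ 96.89.

≈ 97 cm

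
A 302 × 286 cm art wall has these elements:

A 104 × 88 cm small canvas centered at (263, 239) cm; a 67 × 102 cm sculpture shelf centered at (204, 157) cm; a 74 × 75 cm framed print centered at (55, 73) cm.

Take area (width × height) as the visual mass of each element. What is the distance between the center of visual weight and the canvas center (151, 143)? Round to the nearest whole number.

Areas: small canvas 104·88 = 9152, sculpture shelf 67·102 = 6834, framed print 74·75 = 5550. Total weight = 21536.
x: (9152·263 + 6834·204 + 5550·55) / 21536 = 4106362 / 21536 ≈ 190.67
y: (9152·239 + 6834·157 + 5550·73) / 21536 = 3665416 / 21536 ≈ 170.20
From (151, 143): dx = 39.67, dy = 27.20, so the distance is √(dx²+dy²) ≈ 48.10.

≈ 48 cm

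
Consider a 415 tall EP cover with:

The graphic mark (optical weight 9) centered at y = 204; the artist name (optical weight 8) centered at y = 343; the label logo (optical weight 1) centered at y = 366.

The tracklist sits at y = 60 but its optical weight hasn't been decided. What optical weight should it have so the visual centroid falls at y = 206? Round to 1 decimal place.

w ≈ 8.5

Fixed elements: Σw = 9 + 8 + 1 = 18, Σw·y = 9·204 + 8·343 + 1·366 = 4946.
Set Σw·y/Σw = 206: (4946 + 60w) = 206·(18 + w).
So w = (206·18 − 4946)/(60 − 206) = -1238/-146 ≈ 8.48.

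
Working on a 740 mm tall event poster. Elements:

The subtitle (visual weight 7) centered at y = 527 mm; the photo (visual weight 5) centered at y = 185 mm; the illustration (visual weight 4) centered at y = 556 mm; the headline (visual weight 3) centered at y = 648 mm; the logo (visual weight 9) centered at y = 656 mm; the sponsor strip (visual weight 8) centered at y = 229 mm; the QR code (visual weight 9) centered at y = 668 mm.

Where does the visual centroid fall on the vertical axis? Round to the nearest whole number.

Total weight = 7 + 5 + 4 + 3 + 9 + 8 + 9 = 45.
Σw·y = 7·527 + 5·185 + 4·556 + 3·648 + 9·656 + 8·229 + 9·668 = 22530, so ȳ = 22530/45 ≈ 500.67.

y ≈ 501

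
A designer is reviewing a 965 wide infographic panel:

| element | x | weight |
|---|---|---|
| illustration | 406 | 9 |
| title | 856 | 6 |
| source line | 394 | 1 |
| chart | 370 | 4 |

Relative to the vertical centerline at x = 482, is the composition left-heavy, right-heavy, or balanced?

Σw = 9 + 6 + 1 + 4 = 20.
Σw·x = 9·406 + 6·856 + 1·394 + 4·370 = 10664, so x̄ = 10664/20 ≈ 533.20.
533.2 lies right of the midline 482, so the layout is right-heavy.

right-heavy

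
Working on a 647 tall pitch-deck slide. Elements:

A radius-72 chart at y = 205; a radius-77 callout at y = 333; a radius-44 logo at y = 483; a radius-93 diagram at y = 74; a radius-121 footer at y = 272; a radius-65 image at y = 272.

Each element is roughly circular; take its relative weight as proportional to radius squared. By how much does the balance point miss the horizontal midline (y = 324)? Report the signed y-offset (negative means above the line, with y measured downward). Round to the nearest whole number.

≈ -84

r² weights: chart 72² = 5184, callout 77² = 5929, logo 44² = 1936, diagram 93² = 8649, footer 121² = 14641, image 65² = 4225. Total = 40564.
y-moment: 5184·205 + 5929·333 + 1936·483 + 8649·74 + 14641·272 + 4225·272 = 9743743; centroid 9743743/40564 ≈ 240.21.
Offset from y = 324: 240.21 − 324 ≈ -83.79.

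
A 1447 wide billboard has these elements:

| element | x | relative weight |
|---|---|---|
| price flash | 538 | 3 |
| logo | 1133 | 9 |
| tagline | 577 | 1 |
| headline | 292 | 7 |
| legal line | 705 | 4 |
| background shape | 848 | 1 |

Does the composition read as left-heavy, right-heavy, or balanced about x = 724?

balanced

Weights sum to 3 + 9 + 1 + 7 + 4 + 1 = 25.
x: (3·538 + 9·1133 + 1·577 + 7·292 + 4·705 + 1·848) / 25 = 18100 / 25 ≈ 724.00
The centroid 724.00 matches the midline at 724, so the layout is balanced.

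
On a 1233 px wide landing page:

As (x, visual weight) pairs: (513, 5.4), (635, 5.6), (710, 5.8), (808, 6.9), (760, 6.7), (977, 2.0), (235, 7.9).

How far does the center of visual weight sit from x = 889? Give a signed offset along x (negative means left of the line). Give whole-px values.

Total weight = 5.4 + 5.6 + 5.8 + 6.9 + 6.7 + 2.0 + 7.9 = 40.3.
Σw·x = 24921.9; x̄ = 24921.9/40.3 ≈ 618.41.
Difference: 618.41 − 889 ≈ -270.59.

≈ -271 px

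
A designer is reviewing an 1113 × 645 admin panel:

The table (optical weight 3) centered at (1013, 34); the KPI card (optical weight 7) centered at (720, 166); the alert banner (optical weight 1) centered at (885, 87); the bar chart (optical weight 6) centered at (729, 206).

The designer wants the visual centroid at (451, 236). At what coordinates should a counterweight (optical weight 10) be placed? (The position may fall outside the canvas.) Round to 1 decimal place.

With the counterweight, Σw becomes 3 + 7 + 1 + 6 + 10 = 27.
x: need Σw·x = 27·451 = 12177. Existing = 3·1013 + 7·720 + 1·885 + 6·729 = 13338. Remainder -1161 / 10 ≈ -116.10.
y: need Σw·y = 27·236 = 6372. Existing = 3·34 + 7·166 + 1·87 + 6·206 = 2587. Remainder 3785 / 10 ≈ 378.50.

(-116.1, 378.5)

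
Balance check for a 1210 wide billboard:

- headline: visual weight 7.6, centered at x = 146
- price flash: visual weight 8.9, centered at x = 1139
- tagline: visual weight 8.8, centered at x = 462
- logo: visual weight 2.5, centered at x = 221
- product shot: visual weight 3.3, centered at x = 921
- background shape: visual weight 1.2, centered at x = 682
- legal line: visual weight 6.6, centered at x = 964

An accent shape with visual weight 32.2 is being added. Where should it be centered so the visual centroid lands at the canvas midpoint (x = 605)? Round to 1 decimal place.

New total weight: (7.6 + 8.9 + 8.8 + 2.5 + 3.3 + 1.2 + 6.6) + 32.2 = 71.1.
x: need Σw·x = 71.1·605 = 43015.5. Existing = 7.6·146 + 8.9·1139 + 8.8·462 + 2.5·221 + 3.3·921 + 1.2·682 + 6.6·964 = 26084.9. Remainder 16930.6 / 32.2 ≈ 525.80.

x ≈ 525.8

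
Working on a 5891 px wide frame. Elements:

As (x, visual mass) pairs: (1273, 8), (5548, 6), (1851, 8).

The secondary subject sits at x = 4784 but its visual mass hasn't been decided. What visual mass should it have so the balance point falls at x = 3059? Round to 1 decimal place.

w ≈ 5.2

Fixed elements: Σw = 8 + 6 + 8 = 22, Σw·x = 8·1273 + 6·5548 + 8·1851 = 58280.
For the centroid to hit 3059: (58280 + w·4784) / (22 + w) = 3059.
Solving: w = (3059·22 − 58280) / (4784 − 3059) = 9018 / 1725 ≈ 5.23.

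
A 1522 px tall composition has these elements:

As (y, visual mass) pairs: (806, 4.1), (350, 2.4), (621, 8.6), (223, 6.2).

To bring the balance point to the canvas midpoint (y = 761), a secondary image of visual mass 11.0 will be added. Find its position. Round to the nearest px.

y ≈ 1247

New total weight: (4.1 + 2.4 + 8.6 + 6.2) + 11.0 = 32.3.
Along y: (10867.8 + 11.0·y) / 32.3 = 761 (existing moment 4.1·806 + 2.4·350 + 8.6·621 + 6.2·223 = 10867.8) ⇒ y = (24580.3 − 10867.8) / 11.0 ≈ 1246.59.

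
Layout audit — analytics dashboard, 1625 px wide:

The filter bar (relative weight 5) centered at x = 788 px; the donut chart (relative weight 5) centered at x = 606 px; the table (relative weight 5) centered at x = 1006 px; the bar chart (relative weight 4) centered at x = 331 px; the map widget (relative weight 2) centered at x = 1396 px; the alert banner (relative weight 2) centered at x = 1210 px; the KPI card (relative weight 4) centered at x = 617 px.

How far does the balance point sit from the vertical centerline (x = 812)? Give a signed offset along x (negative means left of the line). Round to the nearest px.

Weights sum to 5 + 5 + 5 + 4 + 2 + 2 + 4 = 27.
Σw·x = 21004; x̄ = 21004/27 ≈ 777.93.
Against x = 812, that's 777.93 − 812 = -34.07.

≈ -34 px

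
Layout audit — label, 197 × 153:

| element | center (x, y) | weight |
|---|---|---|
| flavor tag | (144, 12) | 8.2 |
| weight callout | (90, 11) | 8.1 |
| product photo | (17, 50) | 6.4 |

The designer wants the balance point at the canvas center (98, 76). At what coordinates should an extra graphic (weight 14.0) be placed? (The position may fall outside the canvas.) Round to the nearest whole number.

(113, 163)

After adding the extra graphic, total weight = 8.2 + 8.1 + 6.4 + 14.0 = 36.7.
x: target moment 36.7×98 = 3596.6; current 8.2·144 + 8.1·90 + 6.4·17 = 2018.6; the extra graphic supplies 1578.0, so x = 1578.0/14.0 ≈ 112.71.
y: target moment 36.7×76 = 2789.2; current 8.2·12 + 8.1·11 + 6.4·50 = 507.5; the extra graphic supplies 2281.7, so y = 2281.7/14.0 ≈ 162.98.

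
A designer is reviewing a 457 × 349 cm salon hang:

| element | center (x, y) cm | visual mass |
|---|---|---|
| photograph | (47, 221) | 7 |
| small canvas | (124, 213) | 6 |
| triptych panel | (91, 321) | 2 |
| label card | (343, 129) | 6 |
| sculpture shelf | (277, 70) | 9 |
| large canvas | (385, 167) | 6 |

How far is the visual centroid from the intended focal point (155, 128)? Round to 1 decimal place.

Σw = 7 + 6 + 2 + 6 + 9 + 6 = 36.
Σw·x = 8116; x̄ = 8116/36 ≈ 225.44.
Σw·y = 5873; ȳ = 5873/36 ≈ 163.14.
Relative to (155, 128): Δ = (70.44, 35.14); |Δ| = √(70.44² + 35.14²) ≈ 78.72.

≈ 78.7 cm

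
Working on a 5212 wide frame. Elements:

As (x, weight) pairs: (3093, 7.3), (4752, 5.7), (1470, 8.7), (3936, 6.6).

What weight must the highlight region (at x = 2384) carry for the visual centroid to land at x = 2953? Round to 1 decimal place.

Fixed elements: Σw = 7.3 + 5.7 + 8.7 + 6.6 = 28.3, Σw·x = 7.3·3093 + 5.7·4752 + 8.7·1470 + 6.6·3936 = 88431.9.
Balance at x = 2953 requires (88431.9 + w·2384) / (28.3 + w) = 2953.
Rearranging, w·(2384 − 2953) = 2953·28.3 − 88431.9 = -4862.0, so w ≈ -4862.0/-569 = 8.54.

w ≈ 8.5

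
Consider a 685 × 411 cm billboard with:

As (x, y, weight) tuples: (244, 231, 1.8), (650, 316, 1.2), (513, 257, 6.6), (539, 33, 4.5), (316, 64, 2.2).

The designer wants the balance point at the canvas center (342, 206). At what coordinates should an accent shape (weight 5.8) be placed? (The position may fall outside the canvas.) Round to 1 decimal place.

(-28.9, 305.5)

After adding the accent shape, total weight = 1.8 + 1.2 + 6.6 + 4.5 + 2.2 + 5.8 = 22.1.
x: target moment 22.1×342 = 7558.2; current 1.8·244 + 1.2·650 + 6.6·513 + 4.5·539 + 2.2·316 = 7725.7; the accent shape supplies -167.5, so x = -167.5/5.8 ≈ -28.88.
y: target moment 22.1×206 = 4552.6; current 1.8·231 + 1.2·316 + 6.6·257 + 4.5·33 + 2.2·64 = 2780.5; the accent shape supplies 1772.1, so y = 1772.1/5.8 ≈ 305.53.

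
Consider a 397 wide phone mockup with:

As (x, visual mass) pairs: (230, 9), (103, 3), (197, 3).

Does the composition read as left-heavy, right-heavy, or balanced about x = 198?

Weights sum to 9 + 3 + 3 = 15.
x-moment: 9·230 + 3·103 + 3·197 = 2970; centroid 2970/15 ≈ 198.00.
That equals the midline 198 — balanced.

balanced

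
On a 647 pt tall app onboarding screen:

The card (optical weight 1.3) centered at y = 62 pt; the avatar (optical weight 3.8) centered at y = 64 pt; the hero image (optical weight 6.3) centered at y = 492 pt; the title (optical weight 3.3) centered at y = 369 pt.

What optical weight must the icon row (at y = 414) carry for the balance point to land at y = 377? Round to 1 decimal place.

w ≈ 24.3

Known weights sum to 1.3 + 3.8 + 6.3 + 3.3 = 14.7; their moment is 1.3·62 + 3.8·64 + 6.3·492 + 3.3·369 = 4641.1.
Set Σw·y/Σw = 377: (4641.1 + 414w) = 377·(14.7 + w).
So w = (377·14.7 − 4641.1)/(414 − 377) = 900.8/37 ≈ 24.35.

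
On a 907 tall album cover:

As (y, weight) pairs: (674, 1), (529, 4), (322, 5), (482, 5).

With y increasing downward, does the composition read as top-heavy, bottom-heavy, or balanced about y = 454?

balanced

Weights sum to 1 + 4 + 5 + 5 = 15.
y-moment: 1·674 + 4·529 + 5·322 + 5·482 = 6810; centroid 6810/15 ≈ 454.00.
454.00 = 454 exactly: balanced.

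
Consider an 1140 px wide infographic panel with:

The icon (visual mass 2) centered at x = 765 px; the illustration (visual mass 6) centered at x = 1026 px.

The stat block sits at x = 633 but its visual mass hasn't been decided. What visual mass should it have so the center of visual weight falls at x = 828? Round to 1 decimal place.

w ≈ 5.4

Known weights sum to 2 + 6 = 8; their moment is 2·765 + 6·1026 = 7686.
Set Σw·x/Σw = 828: (7686 + 633w) = 828·(8 + w).
So w = (828·8 − 7686)/(633 − 828) = -1062/-195 ≈ 5.45.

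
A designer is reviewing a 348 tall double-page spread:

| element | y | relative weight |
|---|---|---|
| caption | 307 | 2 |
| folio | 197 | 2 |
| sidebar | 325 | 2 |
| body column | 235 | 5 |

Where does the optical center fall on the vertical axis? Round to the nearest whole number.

Total weight = 2 + 2 + 2 + 5 = 11.
Σw·y = 2·307 + 2·197 + 2·325 + 5·235 = 2833, so ȳ = 2833/11 ≈ 257.55.

y ≈ 258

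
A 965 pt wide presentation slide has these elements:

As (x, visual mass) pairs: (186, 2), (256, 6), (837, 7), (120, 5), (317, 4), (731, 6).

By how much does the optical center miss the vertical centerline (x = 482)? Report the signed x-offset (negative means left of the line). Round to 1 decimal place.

Weights sum to 2 + 6 + 7 + 5 + 4 + 6 = 30.
Σw·x = 2·186 + 6·256 + 7·837 + 5·120 + 4·317 + 6·731 = 14021, so x̄ = 14021/30 ≈ 467.37.
Against x = 482, that's 467.37 − 482 = -14.63.

≈ -14.6 pt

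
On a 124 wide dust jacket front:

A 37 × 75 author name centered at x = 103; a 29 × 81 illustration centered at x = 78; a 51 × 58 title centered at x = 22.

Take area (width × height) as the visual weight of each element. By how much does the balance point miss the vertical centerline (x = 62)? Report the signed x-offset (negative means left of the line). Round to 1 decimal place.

≈ 4.1

Areas: author name 37·75 = 2775, illustration 29·81 = 2349, title 51·58 = 2958. Total weight = 8082.
Σw·x = 2775·103 + 2349·78 + 2958·22 = 534123, so x̄ = 534123/8082 ≈ 66.09.
Against x = 62, that's 66.09 − 62 = 4.09.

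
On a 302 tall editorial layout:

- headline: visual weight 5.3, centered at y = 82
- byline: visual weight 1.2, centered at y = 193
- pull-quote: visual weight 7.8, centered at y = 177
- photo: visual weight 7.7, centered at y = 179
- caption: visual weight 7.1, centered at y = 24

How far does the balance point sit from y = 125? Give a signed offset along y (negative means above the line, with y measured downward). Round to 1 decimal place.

Total weight = 5.3 + 1.2 + 7.8 + 7.7 + 7.1 = 29.1.
y: (5.3·82 + 1.2·193 + 7.8·177 + 7.7·179 + 7.1·24) / 29.1 = 3595.5 / 29.1 ≈ 123.56
Difference: 123.56 − 125 ≈ -1.44.

≈ -1.4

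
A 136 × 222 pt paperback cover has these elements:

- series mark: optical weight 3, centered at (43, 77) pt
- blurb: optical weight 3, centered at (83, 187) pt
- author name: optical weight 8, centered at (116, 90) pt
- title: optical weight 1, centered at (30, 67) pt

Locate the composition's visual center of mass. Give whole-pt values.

(89, 105)

Σw = 3 + 3 + 8 + 1 = 15.
x-moment: 3·43 + 3·83 + 8·116 + 1·30 = 1336; centroid 1336/15 ≈ 89.07.
y-moment: 3·77 + 3·187 + 8·90 + 1·67 = 1579; centroid 1579/15 ≈ 105.27.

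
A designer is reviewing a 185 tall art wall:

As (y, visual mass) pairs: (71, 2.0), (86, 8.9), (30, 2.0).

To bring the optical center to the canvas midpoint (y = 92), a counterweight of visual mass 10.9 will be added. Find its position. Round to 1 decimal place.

With the counterweight, Σw becomes 2.0 + 8.9 + 2.0 + 10.9 = 23.8.
Along y: (967.4 + 10.9·y) / 23.8 = 92 (existing moment 2.0·71 + 8.9·86 + 2.0·30 = 967.4) ⇒ y = (2189.6 − 967.4) / 10.9 ≈ 112.13.

y ≈ 112.1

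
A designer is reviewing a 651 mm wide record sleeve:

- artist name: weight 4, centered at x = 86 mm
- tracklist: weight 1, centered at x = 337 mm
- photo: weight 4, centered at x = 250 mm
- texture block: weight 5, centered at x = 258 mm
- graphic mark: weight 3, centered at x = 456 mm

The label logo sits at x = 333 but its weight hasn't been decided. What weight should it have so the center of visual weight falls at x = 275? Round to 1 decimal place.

w ≈ 5.8

Existing Σw = 17 (4 + 1 + 4 + 5 + 3); existing moment 4·86 + 1·337 + 4·250 + 5·258 + 3·456 = 4339.
Set Σw·x/Σw = 275: (4339 + 333w) = 275·(17 + w).
Rearranging, w·(333 − 275) = 275·17 − 4339 = 336, so w ≈ 336/58 = 5.79.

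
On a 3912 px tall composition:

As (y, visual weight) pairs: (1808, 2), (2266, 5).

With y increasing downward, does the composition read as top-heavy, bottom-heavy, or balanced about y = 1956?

Σw = 2 + 5 = 7.
y: (2·1808 + 5·2266) / 7 = 14946 / 7 ≈ 2135.14
2135.1 vs midline 1956 → bottom-heavy.

bottom-heavy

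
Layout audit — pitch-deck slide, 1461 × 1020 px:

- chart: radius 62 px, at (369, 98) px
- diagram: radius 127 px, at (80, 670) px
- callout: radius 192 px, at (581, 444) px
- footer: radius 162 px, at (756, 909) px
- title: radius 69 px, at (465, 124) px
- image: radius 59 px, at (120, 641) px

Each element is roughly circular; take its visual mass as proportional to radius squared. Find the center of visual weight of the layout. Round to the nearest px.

Weights ∝ r²: chart 62² = 3844, diagram 127² = 16129, callout 192² = 36864, footer 162² = 26244, title 69² = 4761, image 59² = 3481; Σw = 91323.
Σw·x = 3844·369 + 16129·80 + 36864·581 + 26244·756 + 4761·465 + 3481·120 = 46598789, so x̄ = 46598789/91323 ≈ 510.26.
Σw·y = 3844·98 + 16129·670 + 36864·444 + 26244·909 + 4761·124 + 3481·641 = 54228239, so ȳ = 54228239/91323 ≈ 593.81.

(510, 594)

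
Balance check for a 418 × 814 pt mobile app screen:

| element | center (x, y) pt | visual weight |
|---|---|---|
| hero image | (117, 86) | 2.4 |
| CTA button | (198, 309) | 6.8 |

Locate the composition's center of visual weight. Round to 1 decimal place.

Weights sum to 2.4 + 6.8 = 9.2.
Σw·x = 2.4·117 + 6.8·198 = 1627.2, so x̄ = 1627.2/9.2 ≈ 176.87.
Σw·y = 2.4·86 + 6.8·309 = 2307.6, so ȳ = 2307.6/9.2 ≈ 250.83.

(176.9, 250.8)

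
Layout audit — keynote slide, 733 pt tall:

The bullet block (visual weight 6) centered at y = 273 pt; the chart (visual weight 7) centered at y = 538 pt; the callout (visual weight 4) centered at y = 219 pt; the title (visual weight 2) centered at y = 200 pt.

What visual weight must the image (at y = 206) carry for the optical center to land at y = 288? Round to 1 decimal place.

w ≈ 14.7

Fixed elements: Σw = 6 + 7 + 4 + 2 = 19, Σw·y = 6·273 + 7·538 + 4·219 + 2·200 = 6680.
Set Σw·y/Σw = 288: (6680 + 206w) = 288·(19 + w).
So w = (288·19 − 6680)/(206 − 288) = -1208/-82 ≈ 14.73.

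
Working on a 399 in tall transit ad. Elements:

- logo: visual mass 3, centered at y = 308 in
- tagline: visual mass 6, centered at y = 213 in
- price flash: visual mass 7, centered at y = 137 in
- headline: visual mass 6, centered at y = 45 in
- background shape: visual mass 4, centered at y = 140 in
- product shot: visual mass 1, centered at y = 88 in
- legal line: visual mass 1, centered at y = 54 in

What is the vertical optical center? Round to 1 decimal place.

Total weight = 3 + 6 + 7 + 6 + 4 + 1 + 1 = 28.
y: moment 4133 / weight 28 ≈ 147.61

y ≈ 147.6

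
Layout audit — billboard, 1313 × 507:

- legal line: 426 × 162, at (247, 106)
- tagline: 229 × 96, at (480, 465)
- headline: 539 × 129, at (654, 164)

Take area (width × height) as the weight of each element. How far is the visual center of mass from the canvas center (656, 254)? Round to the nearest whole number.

Taking area as weight: legal line 426·162 = 69012, tagline 229·96 = 21984, headline 539·129 = 69531. Sum 160527.
x: (69012·247 + 21984·480 + 69531·654) / 160527 = 73071558 / 160527 ≈ 455.20
y: (69012·106 + 21984·465 + 69531·164) / 160527 = 28940916 / 160527 ≈ 180.29
Relative to (656, 254): Δ = (-200.80, -73.71); |Δ| = √(-200.80² + -73.71²) ≈ 213.90.

≈ 214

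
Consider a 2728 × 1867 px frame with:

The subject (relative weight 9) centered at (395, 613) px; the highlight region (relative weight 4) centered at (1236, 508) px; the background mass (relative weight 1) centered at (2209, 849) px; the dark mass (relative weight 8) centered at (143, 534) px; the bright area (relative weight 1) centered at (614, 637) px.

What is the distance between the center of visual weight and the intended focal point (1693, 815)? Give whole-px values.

≈ 1175 px

Σw = 9 + 4 + 1 + 8 + 1 = 23.
x-moment: 9·395 + 4·1236 + 1·2209 + 8·143 + 1·614 = 12466; centroid 12466/23 ≈ 542.00.
y-moment: 9·613 + 4·508 + 1·849 + 8·534 + 1·637 = 13307; centroid 13307/23 ≈ 578.57.
Offset from (1693, 815): Δx ≈ -1151.00, Δy ≈ -236.43; distance = √(Δx² + Δy²) ≈ 1175.03.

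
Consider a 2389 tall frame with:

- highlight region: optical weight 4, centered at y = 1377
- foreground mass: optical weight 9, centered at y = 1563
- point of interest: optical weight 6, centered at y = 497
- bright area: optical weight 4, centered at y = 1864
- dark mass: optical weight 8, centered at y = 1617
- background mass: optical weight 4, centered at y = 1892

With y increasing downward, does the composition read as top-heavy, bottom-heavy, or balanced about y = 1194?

Weights sum to 4 + 9 + 6 + 4 + 8 + 4 = 35.
y: moment 50517 / weight 35 ≈ 1443.34
Since 1443.3 is below (larger y than) 1194, the composition reads bottom-heavy.

bottom-heavy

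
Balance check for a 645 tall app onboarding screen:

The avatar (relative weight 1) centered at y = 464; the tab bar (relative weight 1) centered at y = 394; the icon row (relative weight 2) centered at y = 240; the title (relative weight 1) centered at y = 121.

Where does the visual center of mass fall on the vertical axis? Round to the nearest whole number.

y ≈ 292

Weights sum to 1 + 1 + 2 + 1 = 5.
y: (1·464 + 1·394 + 2·240 + 1·121) / 5 = 1459 / 5 ≈ 291.80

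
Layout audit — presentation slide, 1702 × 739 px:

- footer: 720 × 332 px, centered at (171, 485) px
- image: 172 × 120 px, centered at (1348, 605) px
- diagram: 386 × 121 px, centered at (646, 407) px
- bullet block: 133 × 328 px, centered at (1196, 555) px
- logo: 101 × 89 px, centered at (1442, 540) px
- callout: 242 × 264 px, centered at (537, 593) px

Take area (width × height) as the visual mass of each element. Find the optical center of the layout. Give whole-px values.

(469, 507)

Areas: footer 720·332 = 239040, image 172·120 = 20640, diagram 386·121 = 46706, bullet block 133·328 = 43624, logo 101·89 = 8989, callout 242·264 = 63888. Total weight = 422887.
Σw·x = 239040·171 + 20640·1348 + 46706·646 + 43624·1196 + 8989·1442 + 63888·537 = 198314934, so x̄ = 198314934/422887 ≈ 468.95.
Σw·y = 239040·485 + 20640·605 + 46706·407 + 43624·555 + 8989·540 + 63888·593 = 214381906, so ȳ = 214381906/422887 ≈ 506.95.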